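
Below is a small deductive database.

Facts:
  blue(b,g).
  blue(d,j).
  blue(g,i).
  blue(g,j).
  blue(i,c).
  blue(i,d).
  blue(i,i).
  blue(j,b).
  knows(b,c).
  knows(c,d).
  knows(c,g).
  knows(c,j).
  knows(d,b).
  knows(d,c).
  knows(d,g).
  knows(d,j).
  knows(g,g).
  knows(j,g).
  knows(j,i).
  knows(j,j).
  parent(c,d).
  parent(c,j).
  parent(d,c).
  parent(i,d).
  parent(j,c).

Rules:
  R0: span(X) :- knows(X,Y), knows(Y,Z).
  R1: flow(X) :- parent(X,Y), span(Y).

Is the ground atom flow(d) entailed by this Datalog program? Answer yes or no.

yes

round 1: derive span(b) via R0 from knows(b,c), knows(c,d)
round 1: derive span(c) via R0 from knows(c,d), knows(d,b)
round 1: derive span(d) via R0 from knows(d,b), knows(b,c)
round 1: derive span(g) via R0 from knows(g,g), knows(g,g)
round 1: derive span(j) via R0 from knows(j,g), knows(g,g)
round 2: derive flow(c) via R1 from parent(c,d), span(d)
round 2: derive flow(d) via R1 from parent(d,c), span(c)
round 2: derive flow(i) via R1 from parent(i,d), span(d)
round 2: derive flow(j) via R1 from parent(j,c), span(c)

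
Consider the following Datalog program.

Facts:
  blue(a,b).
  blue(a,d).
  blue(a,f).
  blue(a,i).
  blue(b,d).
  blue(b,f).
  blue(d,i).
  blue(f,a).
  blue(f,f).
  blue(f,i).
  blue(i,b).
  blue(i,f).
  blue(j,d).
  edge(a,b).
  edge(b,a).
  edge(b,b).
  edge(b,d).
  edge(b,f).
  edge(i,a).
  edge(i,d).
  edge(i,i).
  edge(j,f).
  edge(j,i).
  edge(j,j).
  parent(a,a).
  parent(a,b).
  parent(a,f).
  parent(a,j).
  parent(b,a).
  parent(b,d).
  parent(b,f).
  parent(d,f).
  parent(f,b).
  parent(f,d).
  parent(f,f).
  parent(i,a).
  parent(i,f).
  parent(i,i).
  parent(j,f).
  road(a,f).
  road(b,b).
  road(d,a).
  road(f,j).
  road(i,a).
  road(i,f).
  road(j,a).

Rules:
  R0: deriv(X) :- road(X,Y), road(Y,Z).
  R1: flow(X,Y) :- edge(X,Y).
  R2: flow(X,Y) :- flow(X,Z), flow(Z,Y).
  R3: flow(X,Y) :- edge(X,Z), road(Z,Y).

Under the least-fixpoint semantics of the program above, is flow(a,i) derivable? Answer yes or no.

round 1: derive flow(a,b) via R1 from edge(a,b)
round 1: derive flow(b,a) via R1 from edge(b,a)
round 1: derive flow(b,b) via R1 from edge(b,b)
round 1: derive flow(b,d) via R1 from edge(b,d)
round 1: derive flow(b,f) via R1 from edge(b,f)
round 1: derive flow(i,a) via R1 from edge(i,a)
round 1: derive flow(i,d) via R1 from edge(i,d)
round 1: derive flow(i,i) via R1 from edge(i,i)
round 1: derive flow(j,f) via R1 from edge(j,f)
round 1: derive flow(j,i) via R1 from edge(j,i)
round 1: derive flow(j,j) via R1 from edge(j,j)
round 1: derive flow(b,j) via R3 from edge(b,f), road(f,j)
round 1: derive flow(i,f) via R3 from edge(i,a), road(a,f)
round 1: derive flow(j,a) via R3 from edge(j,i), road(i,a)
round 2: derive flow(a,a) via R2 from flow(a,b), flow(b,a)
round 2: derive flow(a,d) via R2 from flow(a,b), flow(b,d)
round 2: derive flow(a,f) via R2 from flow(a,b), flow(b,f)
round 2: derive flow(a,j) via R2 from flow(a,b), flow(b,j)
round 2: derive flow(b,i) via R2 from flow(b,j), flow(j,i)
round 2: derive flow(i,b) via R2 from flow(i,a), flow(a,b)
round 2: derive flow(j,b) via R2 from flow(j,a), flow(a,b)
round 2: derive flow(j,d) via R2 from flow(j,i), flow(i,d)
round 3: derive flow(a,i) via R2 from flow(a,b), flow(b,i)
round 3: derive flow(i,j) via R2 from flow(i,a), flow(a,j)

yes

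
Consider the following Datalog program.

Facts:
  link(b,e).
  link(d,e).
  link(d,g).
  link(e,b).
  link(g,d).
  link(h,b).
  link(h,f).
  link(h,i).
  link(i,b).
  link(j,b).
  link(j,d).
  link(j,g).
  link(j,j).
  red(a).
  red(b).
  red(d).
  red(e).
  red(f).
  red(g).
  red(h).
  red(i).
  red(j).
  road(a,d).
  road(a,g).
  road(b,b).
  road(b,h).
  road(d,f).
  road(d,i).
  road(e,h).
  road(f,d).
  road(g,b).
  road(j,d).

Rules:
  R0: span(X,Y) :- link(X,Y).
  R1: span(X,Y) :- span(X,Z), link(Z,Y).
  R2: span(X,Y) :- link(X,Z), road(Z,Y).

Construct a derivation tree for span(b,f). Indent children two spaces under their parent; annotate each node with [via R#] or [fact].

round 1: derive span(b,e) via R0 from link(b,e)
round 1: derive span(d,e) via R0 from link(d,e)
round 1: derive span(d,g) via R0 from link(d,g)
round 1: derive span(e,b) via R0 from link(e,b)
round 1: derive span(g,d) via R0 from link(g,d)
round 1: derive span(h,b) via R0 from link(h,b)
round 1: derive span(h,f) via R0 from link(h,f)
round 1: derive span(h,i) via R0 from link(h,i)
round 1: derive span(i,b) via R0 from link(i,b)
round 1: derive span(j,b) via R0 from link(j,b)
round 1: derive span(j,d) via R0 from link(j,d)
round 1: derive span(j,g) via R0 from link(j,g)
round 1: derive span(j,j) via R0 from link(j,j)
round 1: derive span(b,h) via R2 from link(b,e), road(e,h)
round 1: derive span(d,b) via R2 from link(d,g), road(g,b)
round 1: derive span(d,h) via R2 from link(d,e), road(e,h)
round 1: derive span(e,h) via R2 from link(e,b), road(b,h)
round 1: derive span(g,f) via R2 from link(g,d), road(d,f)
round 1: derive span(g,i) via R2 from link(g,d), road(d,i)
round 1: derive span(h,d) via R2 from link(h,f), road(f,d)
round 1: derive span(h,h) via R2 from link(h,b), road(b,h)
round 1: derive span(i,h) via R2 from link(i,b), road(b,h)
round 1: derive span(j,f) via R2 from link(j,d), road(d,f)
round 1: derive span(j,h) via R2 from link(j,b), road(b,h)
round 1: derive span(j,i) via R2 from link(j,d), road(d,i)
round 2: derive span(b,b) via R1 from span(b,e), link(e,b)
round 2: derive span(b,f) via R1 from span(b,h), link(h,f)
round 2: derive span(b,i) via R1 from span(b,h), link(h,i)
round 2: derive span(d,d) via R1 from span(d,g), link(g,d)
round 2: derive span(d,f) via R1 from span(d,h), link(h,f)
round 2: derive span(d,i) via R1 from span(d,h), link(h,i)
round 2: derive span(e,e) via R1 from span(e,b), link(b,e)
round 2: derive span(e,f) via R1 from span(e,h), link(h,f)
round 2: derive span(e,i) via R1 from span(e,h), link(h,i)
round 2: derive span(g,b) via R1 from span(g,i), link(i,b)
round 2: derive span(g,e) via R1 from span(g,d), link(d,e)
round 2: derive span(g,g) via R1 from span(g,d), link(d,g)
round 2: derive span(h,e) via R1 from span(h,b), link(b,e)
round 2: derive span(h,g) via R1 from span(h,d), link(d,g)
round 2: derive span(i,e) via R1 from span(i,b), link(b,e)
round 2: derive span(i,f) via R1 from span(i,h), link(h,f)
round 2: derive span(i,i) via R1 from span(i,h), link(h,i)
round 2: derive span(j,e) via R1 from span(j,b), link(b,e)

span(b,f)  [via R1]
  span(b,h)  [via R2]
    link(b,e)  [fact]
    road(e,h)  [fact]
  link(h,f)  [fact]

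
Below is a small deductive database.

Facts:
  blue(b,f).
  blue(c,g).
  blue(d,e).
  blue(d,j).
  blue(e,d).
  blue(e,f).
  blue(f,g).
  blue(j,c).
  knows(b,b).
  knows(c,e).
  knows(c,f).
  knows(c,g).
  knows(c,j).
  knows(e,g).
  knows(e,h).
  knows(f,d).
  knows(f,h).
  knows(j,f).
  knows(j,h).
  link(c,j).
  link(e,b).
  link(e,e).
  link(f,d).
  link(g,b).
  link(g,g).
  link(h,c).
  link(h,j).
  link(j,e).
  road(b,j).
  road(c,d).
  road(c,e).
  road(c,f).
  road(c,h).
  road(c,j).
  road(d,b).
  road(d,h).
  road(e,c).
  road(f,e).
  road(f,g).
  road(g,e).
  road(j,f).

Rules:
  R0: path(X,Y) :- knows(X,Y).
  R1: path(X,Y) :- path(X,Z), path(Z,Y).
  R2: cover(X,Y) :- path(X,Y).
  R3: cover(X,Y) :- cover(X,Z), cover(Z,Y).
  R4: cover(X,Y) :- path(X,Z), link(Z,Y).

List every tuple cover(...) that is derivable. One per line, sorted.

round 1: derive path(b,b) via R0 from knows(b,b)
round 1: derive path(c,e) via R0 from knows(c,e)
round 1: derive path(c,f) via R0 from knows(c,f)
round 1: derive path(c,g) via R0 from knows(c,g)
round 1: derive path(c,j) via R0 from knows(c,j)
round 1: derive path(e,g) via R0 from knows(e,g)
round 1: derive path(e,h) via R0 from knows(e,h)
round 1: derive path(f,d) via R0 from knows(f,d)
round 1: derive path(f,h) via R0 from knows(f,h)
round 1: derive path(j,f) via R0 from knows(j,f)
round 1: derive path(j,h) via R0 from knows(j,h)
round 2: derive path(c,d) via R1 from path(c,f), path(f,d)
round 2: derive path(c,h) via R1 from path(c,e), path(e,h)
round 2: derive path(j,d) via R1 from path(j,f), path(f,d)
round 2: derive cover(b,b) via R2 from path(b,b)
round 2: derive cover(c,e) via R2 from path(c,e)
round 2: derive cover(c,f) via R2 from path(c,f)
round 2: derive cover(c,g) via R2 from path(c,g)
round 2: derive cover(c,j) via R2 from path(c,j)
round 2: derive cover(e,g) via R2 from path(e,g)
round 2: derive cover(e,h) via R2 from path(e,h)
round 2: derive cover(f,d) via R2 from path(f,d)
round 2: derive cover(f,h) via R2 from path(f,h)
round 2: derive cover(j,f) via R2 from path(j,f)
round 2: derive cover(j,h) via R2 from path(j,h)
round 2: derive cover(c,b) via R4 from path(c,e), link(e,b)
round 2: derive cover(c,d) via R4 from path(c,f), link(f,d)
round 2: derive cover(e,b) via R4 from path(e,g), link(g,b)
round 2: derive cover(e,c) via R4 from path(e,h), link(h,c)
round 2: derive cover(e,j) via R4 from path(e,h), link(h,j)
round 2: derive cover(f,c) via R4 from path(f,h), link(h,c)
round 2: derive cover(f,j) via R4 from path(f,h), link(h,j)
round 2: derive cover(j,c) via R4 from path(j,h), link(h,c)
round 2: derive cover(j,d) via R4 from path(j,f), link(f,d)
round 2: derive cover(j,j) via R4 from path(j,h), link(h,j)
round 3: derive cover(c,h) via R2 from path(c,h)
round 3: derive cover(c,c) via R3 from cover(c,e), cover(e,c)
round 3: derive cover(e,d) via R3 from cover(e,c), cover(c,d)
round 3: derive cover(e,e) via R3 from cover(e,c), cover(c,e)
round 3: derive cover(e,f) via R3 from cover(e,c), cover(c,f)
round 3: derive cover(f,b) via R3 from cover(f,c), cover(c,b)
round 3: derive cover(f,e) via R3 from cover(f,c), cover(c,e)
round 3: derive cover(f,f) via R3 from cover(f,c), cover(c,f)
round 3: derive cover(f,g) via R3 from cover(f,c), cover(c,g)
round 3: derive cover(j,b) via R3 from cover(j,c), cover(c,b)
round 3: derive cover(j,e) via R3 from cover(j,c), cover(c,e)
round 3: derive cover(j,g) via R3 from cover(j,c), cover(c,g)

cover(b,b)
cover(c,b)
cover(c,c)
cover(c,d)
cover(c,e)
cover(c,f)
cover(c,g)
cover(c,h)
cover(c,j)
cover(e,b)
cover(e,c)
cover(e,d)
cover(e,e)
cover(e,f)
cover(e,g)
cover(e,h)
cover(e,j)
cover(f,b)
cover(f,c)
cover(f,d)
cover(f,e)
cover(f,f)
cover(f,g)
cover(f,h)
cover(f,j)
cover(j,b)
cover(j,c)
cover(j,d)
cover(j,e)
cover(j,f)
cover(j,g)
cover(j,h)
cover(j,j)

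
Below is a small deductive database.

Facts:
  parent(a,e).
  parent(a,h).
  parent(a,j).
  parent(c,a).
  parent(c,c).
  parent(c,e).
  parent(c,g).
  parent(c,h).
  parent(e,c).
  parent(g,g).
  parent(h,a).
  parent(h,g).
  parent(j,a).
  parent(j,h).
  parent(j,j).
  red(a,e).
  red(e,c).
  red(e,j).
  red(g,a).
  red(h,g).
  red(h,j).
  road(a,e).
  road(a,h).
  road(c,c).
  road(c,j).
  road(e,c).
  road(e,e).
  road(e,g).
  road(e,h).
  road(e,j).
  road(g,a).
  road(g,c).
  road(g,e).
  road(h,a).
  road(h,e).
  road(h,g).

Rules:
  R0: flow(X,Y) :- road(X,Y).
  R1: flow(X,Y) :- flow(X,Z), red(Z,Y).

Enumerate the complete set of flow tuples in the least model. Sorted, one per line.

round 1: derive flow(a,e) via R0 from road(a,e)
round 1: derive flow(a,h) via R0 from road(a,h)
round 1: derive flow(c,c) via R0 from road(c,c)
round 1: derive flow(c,j) via R0 from road(c,j)
round 1: derive flow(e,c) via R0 from road(e,c)
round 1: derive flow(e,e) via R0 from road(e,e)
round 1: derive flow(e,g) via R0 from road(e,g)
round 1: derive flow(e,h) via R0 from road(e,h)
round 1: derive flow(e,j) via R0 from road(e,j)
round 1: derive flow(g,a) via R0 from road(g,a)
round 1: derive flow(g,c) via R0 from road(g,c)
round 1: derive flow(g,e) via R0 from road(g,e)
round 1: derive flow(h,a) via R0 from road(h,a)
round 1: derive flow(h,e) via R0 from road(h,e)
round 1: derive flow(h,g) via R0 from road(h,g)
round 2: derive flow(a,c) via R1 from flow(a,e), red(e,c)
round 2: derive flow(a,g) via R1 from flow(a,h), red(h,g)
round 2: derive flow(a,j) via R1 from flow(a,e), red(e,j)
round 2: derive flow(e,a) via R1 from flow(e,g), red(g,a)
round 2: derive flow(g,j) via R1 from flow(g,e), red(e,j)
round 2: derive flow(h,c) via R1 from flow(h,e), red(e,c)
round 2: derive flow(h,j) via R1 from flow(h,e), red(e,j)
round 3: derive flow(a,a) via R1 from flow(a,g), red(g,a)

flow(a,a)
flow(a,c)
flow(a,e)
flow(a,g)
flow(a,h)
flow(a,j)
flow(c,c)
flow(c,j)
flow(e,a)
flow(e,c)
flow(e,e)
flow(e,g)
flow(e,h)
flow(e,j)
flow(g,a)
flow(g,c)
flow(g,e)
flow(g,j)
flow(h,a)
flow(h,c)
flow(h,e)
flow(h,g)
flow(h,j)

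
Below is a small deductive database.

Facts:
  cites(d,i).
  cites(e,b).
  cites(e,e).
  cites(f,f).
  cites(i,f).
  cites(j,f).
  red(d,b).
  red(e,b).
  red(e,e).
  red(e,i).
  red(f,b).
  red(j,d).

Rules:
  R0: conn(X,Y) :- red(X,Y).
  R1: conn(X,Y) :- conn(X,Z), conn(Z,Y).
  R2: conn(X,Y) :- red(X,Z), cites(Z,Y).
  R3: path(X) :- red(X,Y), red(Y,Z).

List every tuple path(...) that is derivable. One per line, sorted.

path(e)
path(j)

round 1: derive path(e) via R3 from red(e,e), red(e,b)
round 1: derive path(j) via R3 from red(j,d), red(d,b)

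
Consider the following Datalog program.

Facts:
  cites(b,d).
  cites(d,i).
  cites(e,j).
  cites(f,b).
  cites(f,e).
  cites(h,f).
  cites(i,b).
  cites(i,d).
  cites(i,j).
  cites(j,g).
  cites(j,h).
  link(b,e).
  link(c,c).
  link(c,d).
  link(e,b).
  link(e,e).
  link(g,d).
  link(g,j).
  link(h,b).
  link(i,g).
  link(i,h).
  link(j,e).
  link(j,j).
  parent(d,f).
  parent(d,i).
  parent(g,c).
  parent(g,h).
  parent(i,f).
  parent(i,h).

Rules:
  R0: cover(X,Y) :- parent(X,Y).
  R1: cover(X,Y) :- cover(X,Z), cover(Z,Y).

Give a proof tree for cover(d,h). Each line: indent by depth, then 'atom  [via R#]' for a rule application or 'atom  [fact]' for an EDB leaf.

cover(d,h)  [via R1]
  cover(d,i)  [via R0]
    parent(d,i)  [fact]
  cover(i,h)  [via R0]
    parent(i,h)  [fact]

round 1: derive cover(d,f) via R0 from parent(d,f)
round 1: derive cover(d,i) via R0 from parent(d,i)
round 1: derive cover(g,c) via R0 from parent(g,c)
round 1: derive cover(g,h) via R0 from parent(g,h)
round 1: derive cover(i,f) via R0 from parent(i,f)
round 1: derive cover(i,h) via R0 from parent(i,h)
round 2: derive cover(d,h) via R1 from cover(d,i), cover(i,h)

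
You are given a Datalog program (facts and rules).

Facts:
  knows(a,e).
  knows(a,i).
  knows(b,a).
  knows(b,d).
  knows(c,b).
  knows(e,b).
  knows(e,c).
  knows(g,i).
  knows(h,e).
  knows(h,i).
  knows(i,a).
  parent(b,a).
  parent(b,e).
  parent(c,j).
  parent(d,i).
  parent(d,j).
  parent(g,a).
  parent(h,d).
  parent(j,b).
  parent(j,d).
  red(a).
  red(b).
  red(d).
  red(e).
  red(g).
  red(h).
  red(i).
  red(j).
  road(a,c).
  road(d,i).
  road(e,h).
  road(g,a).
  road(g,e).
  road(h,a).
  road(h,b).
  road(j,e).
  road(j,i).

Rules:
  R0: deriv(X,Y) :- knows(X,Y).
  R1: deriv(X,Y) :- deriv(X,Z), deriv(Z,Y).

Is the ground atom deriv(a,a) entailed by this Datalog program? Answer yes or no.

yes

round 1: derive deriv(a,e) via R0 from knows(a,e)
round 1: derive deriv(a,i) via R0 from knows(a,i)
round 1: derive deriv(b,a) via R0 from knows(b,a)
round 1: derive deriv(b,d) via R0 from knows(b,d)
round 1: derive deriv(c,b) via R0 from knows(c,b)
round 1: derive deriv(e,b) via R0 from knows(e,b)
round 1: derive deriv(e,c) via R0 from knows(e,c)
round 1: derive deriv(g,i) via R0 from knows(g,i)
round 1: derive deriv(h,e) via R0 from knows(h,e)
round 1: derive deriv(h,i) via R0 from knows(h,i)
round 1: derive deriv(i,a) via R0 from knows(i,a)
round 2: derive deriv(a,a) via R1 from deriv(a,i), deriv(i,a)
round 2: derive deriv(a,b) via R1 from deriv(a,e), deriv(e,b)
round 2: derive deriv(a,c) via R1 from deriv(a,e), deriv(e,c)
round 2: derive deriv(b,e) via R1 from deriv(b,a), deriv(a,e)
round 2: derive deriv(b,i) via R1 from deriv(b,a), deriv(a,i)
round 2: derive deriv(c,a) via R1 from deriv(c,b), deriv(b,a)
round 2: derive deriv(c,d) via R1 from deriv(c,b), deriv(b,d)
round 2: derive deriv(e,a) via R1 from deriv(e,b), deriv(b,a)
round 2: derive deriv(e,d) via R1 from deriv(e,b), deriv(b,d)
round 2: derive deriv(g,a) via R1 from deriv(g,i), deriv(i,a)
round 2: derive deriv(h,a) via R1 from deriv(h,i), deriv(i,a)
round 2: derive deriv(h,b) via R1 from deriv(h,e), deriv(e,b)
round 2: derive deriv(h,c) via R1 from deriv(h,e), deriv(e,c)
round 2: derive deriv(i,e) via R1 from deriv(i,a), deriv(a,e)
round 2: derive deriv(i,i) via R1 from deriv(i,a), deriv(a,i)
round 3: derive deriv(a,d) via R1 from deriv(a,b), deriv(b,d)
round 3: derive deriv(b,b) via R1 from deriv(b,a), deriv(a,b)
round 3: derive deriv(b,c) via R1 from deriv(b,a), deriv(a,c)
round 3: derive deriv(c,c) via R1 from deriv(c,a), deriv(a,c)
round 3: derive deriv(c,e) via R1 from deriv(c,a), deriv(a,e)
round 3: derive deriv(c,i) via R1 from deriv(c,a), deriv(a,i)
round 3: derive deriv(e,e) via R1 from deriv(e,a), deriv(a,e)
round 3: derive deriv(e,i) via R1 from deriv(e,a), deriv(a,i)
round 3: derive deriv(g,b) via R1 from deriv(g,a), deriv(a,b)
round 3: derive deriv(g,c) via R1 from deriv(g,a), deriv(a,c)
round 3: derive deriv(g,e) via R1 from deriv(g,a), deriv(a,e)
round 3: derive deriv(h,d) via R1 from deriv(h,b), deriv(b,d)
round 3: derive deriv(i,b) via R1 from deriv(i,a), deriv(a,b)
round 3: derive deriv(i,c) via R1 from deriv(i,a), deriv(a,c)
round 3: derive deriv(i,d) via R1 from deriv(i,e), deriv(e,d)
round 4: derive deriv(g,d) via R1 from deriv(g,a), deriv(a,d)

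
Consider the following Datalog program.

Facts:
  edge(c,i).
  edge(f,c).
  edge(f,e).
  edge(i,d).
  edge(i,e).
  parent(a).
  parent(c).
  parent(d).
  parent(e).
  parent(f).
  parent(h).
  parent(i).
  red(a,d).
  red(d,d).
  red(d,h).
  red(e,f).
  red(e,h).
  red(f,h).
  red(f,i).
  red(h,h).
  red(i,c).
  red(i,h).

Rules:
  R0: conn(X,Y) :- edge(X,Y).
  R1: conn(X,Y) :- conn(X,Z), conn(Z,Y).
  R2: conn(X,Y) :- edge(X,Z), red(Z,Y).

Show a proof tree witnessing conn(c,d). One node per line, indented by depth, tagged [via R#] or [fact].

conn(c,d)  [via R1]
  conn(c,i)  [via R0]
    edge(c,i)  [fact]
  conn(i,d)  [via R0]
    edge(i,d)  [fact]

round 1: derive conn(c,i) via R0 from edge(c,i)
round 1: derive conn(f,c) via R0 from edge(f,c)
round 1: derive conn(f,e) via R0 from edge(f,e)
round 1: derive conn(i,d) via R0 from edge(i,d)
round 1: derive conn(i,e) via R0 from edge(i,e)
round 1: derive conn(c,c) via R2 from edge(c,i), red(i,c)
round 1: derive conn(c,h) via R2 from edge(c,i), red(i,h)
round 1: derive conn(f,f) via R2 from edge(f,e), red(e,f)
round 1: derive conn(f,h) via R2 from edge(f,e), red(e,h)
round 1: derive conn(i,f) via R2 from edge(i,e), red(e,f)
round 1: derive conn(i,h) via R2 from edge(i,d), red(d,h)
round 2: derive conn(c,d) via R1 from conn(c,i), conn(i,d)
round 2: derive conn(c,e) via R1 from conn(c,i), conn(i,e)
round 2: derive conn(c,f) via R1 from conn(c,i), conn(i,f)
round 2: derive conn(f,i) via R1 from conn(f,c), conn(c,i)
round 2: derive conn(i,c) via R1 from conn(i,f), conn(f,c)
round 3: derive conn(f,d) via R1 from conn(f,c), conn(c,d)
round 3: derive conn(i,i) via R1 from conn(i,c), conn(c,i)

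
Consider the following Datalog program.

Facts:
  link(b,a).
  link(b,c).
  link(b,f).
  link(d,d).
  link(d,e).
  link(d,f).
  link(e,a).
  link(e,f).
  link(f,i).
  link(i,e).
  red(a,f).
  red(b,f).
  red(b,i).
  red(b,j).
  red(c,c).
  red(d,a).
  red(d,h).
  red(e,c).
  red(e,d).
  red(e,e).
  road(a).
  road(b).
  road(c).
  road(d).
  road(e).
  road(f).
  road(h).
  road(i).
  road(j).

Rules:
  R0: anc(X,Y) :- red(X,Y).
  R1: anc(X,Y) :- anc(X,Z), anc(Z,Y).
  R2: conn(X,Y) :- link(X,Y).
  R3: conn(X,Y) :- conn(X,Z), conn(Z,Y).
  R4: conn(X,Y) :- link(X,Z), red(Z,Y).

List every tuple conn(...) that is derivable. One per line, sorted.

conn(b,a)
conn(b,c)
conn(b,d)
conn(b,e)
conn(b,f)
conn(b,h)
conn(b,i)
conn(d,a)
conn(d,c)
conn(d,d)
conn(d,e)
conn(d,f)
conn(d,h)
conn(d,i)
conn(e,a)
conn(e,c)
conn(e,d)
conn(e,e)
conn(e,f)
conn(e,h)
conn(e,i)
conn(f,a)
conn(f,c)
conn(f,d)
conn(f,e)
conn(f,f)
conn(f,h)
conn(f,i)
conn(i,a)
conn(i,c)
conn(i,d)
conn(i,e)
conn(i,f)
conn(i,h)
conn(i,i)

round 1: derive conn(b,a) via R2 from link(b,a)
round 1: derive conn(b,c) via R2 from link(b,c)
round 1: derive conn(b,f) via R2 from link(b,f)
round 1: derive conn(d,d) via R2 from link(d,d)
round 1: derive conn(d,e) via R2 from link(d,e)
round 1: derive conn(d,f) via R2 from link(d,f)
round 1: derive conn(e,a) via R2 from link(e,a)
round 1: derive conn(e,f) via R2 from link(e,f)
round 1: derive conn(f,i) via R2 from link(f,i)
round 1: derive conn(i,e) via R2 from link(i,e)
round 1: derive conn(d,a) via R4 from link(d,d), red(d,a)
round 1: derive conn(d,c) via R4 from link(d,e), red(e,c)
round 1: derive conn(d,h) via R4 from link(d,d), red(d,h)
round 1: derive conn(i,c) via R4 from link(i,e), red(e,c)
round 1: derive conn(i,d) via R4 from link(i,e), red(e,d)
round 2: derive conn(b,i) via R3 from conn(b,f), conn(f,i)
round 2: derive conn(d,i) via R3 from conn(d,f), conn(f,i)
round 2: derive conn(e,i) via R3 from conn(e,f), conn(f,i)
round 2: derive conn(f,c) via R3 from conn(f,i), conn(i,c)
round 2: derive conn(f,d) via R3 from conn(f,i), conn(i,d)
round 2: derive conn(f,e) via R3 from conn(f,i), conn(i,e)
round 2: derive conn(i,a) via R3 from conn(i,d), conn(d,a)
round 2: derive conn(i,f) via R3 from conn(i,d), conn(d,f)
round 2: derive conn(i,h) via R3 from conn(i,d), conn(d,h)
round 3: derive conn(b,d) via R3 from conn(b,f), conn(f,d)
round 3: derive conn(b,e) via R3 from conn(b,f), conn(f,e)
round 3: derive conn(b,h) via R3 from conn(b,i), conn(i,h)
round 3: derive conn(e,c) via R3 from conn(e,f), conn(f,c)
round 3: derive conn(e,d) via R3 from conn(e,f), conn(f,d)
round 3: derive conn(e,e) via R3 from conn(e,f), conn(f,e)
round 3: derive conn(e,h) via R3 from conn(e,i), conn(i,h)
round 3: derive conn(f,a) via R3 from conn(f,d), conn(d,a)
round 3: derive conn(f,f) via R3 from conn(f,d), conn(d,f)
round 3: derive conn(f,h) via R3 from conn(f,d), conn(d,h)
round 3: derive conn(i,i) via R3 from conn(i,d), conn(d,i)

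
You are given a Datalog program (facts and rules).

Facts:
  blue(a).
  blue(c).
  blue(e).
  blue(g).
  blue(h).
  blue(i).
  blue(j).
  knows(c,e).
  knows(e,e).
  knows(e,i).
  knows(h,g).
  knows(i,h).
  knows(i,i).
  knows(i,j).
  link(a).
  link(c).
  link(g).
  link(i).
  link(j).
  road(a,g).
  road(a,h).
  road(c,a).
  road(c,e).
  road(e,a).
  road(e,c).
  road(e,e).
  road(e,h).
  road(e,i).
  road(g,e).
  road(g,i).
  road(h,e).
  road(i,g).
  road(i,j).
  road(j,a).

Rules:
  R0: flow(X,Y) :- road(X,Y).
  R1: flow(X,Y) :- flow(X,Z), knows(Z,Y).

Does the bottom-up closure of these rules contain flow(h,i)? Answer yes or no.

round 1: derive flow(a,g) via R0 from road(a,g)
round 1: derive flow(a,h) via R0 from road(a,h)
round 1: derive flow(c,a) via R0 from road(c,a)
round 1: derive flow(c,e) via R0 from road(c,e)
round 1: derive flow(e,a) via R0 from road(e,a)
round 1: derive flow(e,c) via R0 from road(e,c)
round 1: derive flow(e,e) via R0 from road(e,e)
round 1: derive flow(e,h) via R0 from road(e,h)
round 1: derive flow(e,i) via R0 from road(e,i)
round 1: derive flow(g,e) via R0 from road(g,e)
round 1: derive flow(g,i) via R0 from road(g,i)
round 1: derive flow(h,e) via R0 from road(h,e)
round 1: derive flow(i,g) via R0 from road(i,g)
round 1: derive flow(i,j) via R0 from road(i,j)
round 1: derive flow(j,a) via R0 from road(j,a)
round 2: derive flow(c,i) via R1 from flow(c,e), knows(e,i)
round 2: derive flow(e,g) via R1 from flow(e,h), knows(h,g)
round 2: derive flow(e,j) via R1 from flow(e,i), knows(i,j)
round 2: derive flow(g,h) via R1 from flow(g,i), knows(i,h)
round 2: derive flow(g,j) via R1 from flow(g,i), knows(i,j)
round 2: derive flow(h,i) via R1 from flow(h,e), knows(e,i)
round 3: derive flow(c,h) via R1 from flow(c,i), knows(i,h)
round 3: derive flow(c,j) via R1 from flow(c,i), knows(i,j)
round 3: derive flow(g,g) via R1 from flow(g,h), knows(h,g)
round 3: derive flow(h,h) via R1 from flow(h,i), knows(i,h)
round 3: derive flow(h,j) via R1 from flow(h,i), knows(i,j)
round 4: derive flow(c,g) via R1 from flow(c,h), knows(h,g)
round 4: derive flow(h,g) via R1 from flow(h,h), knows(h,g)

yes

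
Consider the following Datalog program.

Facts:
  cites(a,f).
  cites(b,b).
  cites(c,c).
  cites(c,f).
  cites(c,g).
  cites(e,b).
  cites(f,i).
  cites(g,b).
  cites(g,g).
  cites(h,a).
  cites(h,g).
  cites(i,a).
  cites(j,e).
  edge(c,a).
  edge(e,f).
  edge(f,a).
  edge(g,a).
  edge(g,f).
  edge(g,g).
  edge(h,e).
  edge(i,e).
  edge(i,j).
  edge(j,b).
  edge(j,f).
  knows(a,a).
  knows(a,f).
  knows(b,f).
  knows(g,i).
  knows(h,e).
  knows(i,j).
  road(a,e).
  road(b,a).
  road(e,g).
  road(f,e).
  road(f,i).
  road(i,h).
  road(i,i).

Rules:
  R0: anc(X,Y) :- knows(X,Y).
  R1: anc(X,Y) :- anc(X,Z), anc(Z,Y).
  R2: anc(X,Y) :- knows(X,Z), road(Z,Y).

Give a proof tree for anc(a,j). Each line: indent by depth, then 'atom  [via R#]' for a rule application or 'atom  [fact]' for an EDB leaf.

anc(a,j)  [via R1]
  anc(a,i)  [via R2]
    knows(a,f)  [fact]
    road(f,i)  [fact]
  anc(i,j)  [via R0]
    knows(i,j)  [fact]

round 1: derive anc(a,a) via R0 from knows(a,a)
round 1: derive anc(a,f) via R0 from knows(a,f)
round 1: derive anc(b,f) via R0 from knows(b,f)
round 1: derive anc(g,i) via R0 from knows(g,i)
round 1: derive anc(h,e) via R0 from knows(h,e)
round 1: derive anc(i,j) via R0 from knows(i,j)
round 1: derive anc(a,e) via R2 from knows(a,a), road(a,e)
round 1: derive anc(a,i) via R2 from knows(a,f), road(f,i)
round 1: derive anc(b,e) via R2 from knows(b,f), road(f,e)
round 1: derive anc(b,i) via R2 from knows(b,f), road(f,i)
round 1: derive anc(g,h) via R2 from knows(g,i), road(i,h)
round 1: derive anc(h,g) via R2 from knows(h,e), road(e,g)
round 2: derive anc(a,j) via R1 from anc(a,i), anc(i,j)
round 2: derive anc(b,j) via R1 from anc(b,i), anc(i,j)
round 2: derive anc(g,e) via R1 from anc(g,h), anc(h,e)
round 2: derive anc(g,g) via R1 from anc(g,h), anc(h,g)
round 2: derive anc(g,j) via R1 from anc(g,i), anc(i,j)
round 2: derive anc(h,h) via R1 from anc(h,g), anc(g,h)
round 2: derive anc(h,i) via R1 from anc(h,g), anc(g,i)
round 3: derive anc(h,j) via R1 from anc(h,g), anc(g,j)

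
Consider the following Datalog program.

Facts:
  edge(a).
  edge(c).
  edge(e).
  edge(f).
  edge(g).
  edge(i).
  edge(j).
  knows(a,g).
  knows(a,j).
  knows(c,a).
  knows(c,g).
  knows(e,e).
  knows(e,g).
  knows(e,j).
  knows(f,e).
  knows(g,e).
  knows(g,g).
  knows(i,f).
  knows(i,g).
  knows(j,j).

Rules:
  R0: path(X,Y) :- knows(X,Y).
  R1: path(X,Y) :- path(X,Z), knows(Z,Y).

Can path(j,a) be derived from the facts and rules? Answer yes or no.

no

round 1: derive path(a,g) via R0 from knows(a,g)
round 1: derive path(a,j) via R0 from knows(a,j)
round 1: derive path(c,a) via R0 from knows(c,a)
round 1: derive path(c,g) via R0 from knows(c,g)
round 1: derive path(e,e) via R0 from knows(e,e)
round 1: derive path(e,g) via R0 from knows(e,g)
round 1: derive path(e,j) via R0 from knows(e,j)
round 1: derive path(f,e) via R0 from knows(f,e)
round 1: derive path(g,e) via R0 from knows(g,e)
round 1: derive path(g,g) via R0 from knows(g,g)
round 1: derive path(i,f) via R0 from knows(i,f)
round 1: derive path(i,g) via R0 from knows(i,g)
round 1: derive path(j,j) via R0 from knows(j,j)
round 2: derive path(a,e) via R1 from path(a,g), knows(g,e)
round 2: derive path(c,e) via R1 from path(c,g), knows(g,e)
round 2: derive path(c,j) via R1 from path(c,a), knows(a,j)
round 2: derive path(f,g) via R1 from path(f,e), knows(e,g)
round 2: derive path(f,j) via R1 from path(f,e), knows(e,j)
round 2: derive path(g,j) via R1 from path(g,e), knows(e,j)
round 2: derive path(i,e) via R1 from path(i,f), knows(f,e)
round 3: derive path(i,j) via R1 from path(i,e), knows(e,j)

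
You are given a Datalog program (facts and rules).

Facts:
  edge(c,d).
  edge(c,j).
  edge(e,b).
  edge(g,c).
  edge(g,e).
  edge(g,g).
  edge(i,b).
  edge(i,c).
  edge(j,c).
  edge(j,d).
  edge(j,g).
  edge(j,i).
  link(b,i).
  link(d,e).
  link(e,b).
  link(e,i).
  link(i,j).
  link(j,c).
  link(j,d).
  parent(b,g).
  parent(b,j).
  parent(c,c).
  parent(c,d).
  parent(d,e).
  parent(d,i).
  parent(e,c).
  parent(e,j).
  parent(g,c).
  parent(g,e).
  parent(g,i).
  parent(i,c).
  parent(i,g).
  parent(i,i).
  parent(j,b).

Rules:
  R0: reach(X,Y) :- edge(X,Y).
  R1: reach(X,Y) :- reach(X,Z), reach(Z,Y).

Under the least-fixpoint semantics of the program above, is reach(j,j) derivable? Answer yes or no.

yes

round 1: derive reach(c,d) via R0 from edge(c,d)
round 1: derive reach(c,j) via R0 from edge(c,j)
round 1: derive reach(e,b) via R0 from edge(e,b)
round 1: derive reach(g,c) via R0 from edge(g,c)
round 1: derive reach(g,e) via R0 from edge(g,e)
round 1: derive reach(g,g) via R0 from edge(g,g)
round 1: derive reach(i,b) via R0 from edge(i,b)
round 1: derive reach(i,c) via R0 from edge(i,c)
round 1: derive reach(j,c) via R0 from edge(j,c)
round 1: derive reach(j,d) via R0 from edge(j,d)
round 1: derive reach(j,g) via R0 from edge(j,g)
round 1: derive reach(j,i) via R0 from edge(j,i)
round 2: derive reach(c,c) via R1 from reach(c,j), reach(j,c)
round 2: derive reach(c,g) via R1 from reach(c,j), reach(j,g)
round 2: derive reach(c,i) via R1 from reach(c,j), reach(j,i)
round 2: derive reach(g,b) via R1 from reach(g,e), reach(e,b)
round 2: derive reach(g,d) via R1 from reach(g,c), reach(c,d)
round 2: derive reach(g,j) via R1 from reach(g,c), reach(c,j)
round 2: derive reach(i,d) via R1 from reach(i,c), reach(c,d)
round 2: derive reach(i,j) via R1 from reach(i,c), reach(c,j)
round 2: derive reach(j,b) via R1 from reach(j,i), reach(i,b)
round 2: derive reach(j,e) via R1 from reach(j,g), reach(g,e)
round 2: derive reach(j,j) via R1 from reach(j,c), reach(c,j)
round 3: derive reach(c,b) via R1 from reach(c,g), reach(g,b)
round 3: derive reach(c,e) via R1 from reach(c,g), reach(g,e)
round 3: derive reach(g,i) via R1 from reach(g,c), reach(c,i)
round 3: derive reach(i,e) via R1 from reach(i,j), reach(j,e)
round 3: derive reach(i,g) via R1 from reach(i,c), reach(c,g)
round 3: derive reach(i,i) via R1 from reach(i,c), reach(c,i)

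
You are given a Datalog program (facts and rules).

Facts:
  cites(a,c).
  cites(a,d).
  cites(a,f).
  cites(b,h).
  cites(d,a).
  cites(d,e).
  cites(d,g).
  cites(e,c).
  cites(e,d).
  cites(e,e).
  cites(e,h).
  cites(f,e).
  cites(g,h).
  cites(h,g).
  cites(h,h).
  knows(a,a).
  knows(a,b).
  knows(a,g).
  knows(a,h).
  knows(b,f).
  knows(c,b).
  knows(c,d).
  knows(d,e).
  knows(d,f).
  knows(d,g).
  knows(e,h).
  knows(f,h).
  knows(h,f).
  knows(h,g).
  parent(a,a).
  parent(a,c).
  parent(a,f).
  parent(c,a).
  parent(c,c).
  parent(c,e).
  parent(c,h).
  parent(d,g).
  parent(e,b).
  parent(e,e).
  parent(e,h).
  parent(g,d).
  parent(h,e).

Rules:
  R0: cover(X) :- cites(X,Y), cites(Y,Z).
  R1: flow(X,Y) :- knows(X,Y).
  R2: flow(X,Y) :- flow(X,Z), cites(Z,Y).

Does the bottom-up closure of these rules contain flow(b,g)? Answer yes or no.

yes

round 1: derive flow(a,a) via R1 from knows(a,a)
round 1: derive flow(a,b) via R1 from knows(a,b)
round 1: derive flow(a,g) via R1 from knows(a,g)
round 1: derive flow(a,h) via R1 from knows(a,h)
round 1: derive flow(b,f) via R1 from knows(b,f)
round 1: derive flow(c,b) via R1 from knows(c,b)
round 1: derive flow(c,d) via R1 from knows(c,d)
round 1: derive flow(d,e) via R1 from knows(d,e)
round 1: derive flow(d,f) via R1 from knows(d,f)
round 1: derive flow(d,g) via R1 from knows(d,g)
round 1: derive flow(e,h) via R1 from knows(e,h)
round 1: derive flow(f,h) via R1 from knows(f,h)
round 1: derive flow(h,f) via R1 from knows(h,f)
round 1: derive flow(h,g) via R1 from knows(h,g)
round 2: derive flow(a,c) via R2 from flow(a,a), cites(a,c)
round 2: derive flow(a,d) via R2 from flow(a,a), cites(a,d)
round 2: derive flow(a,f) via R2 from flow(a,a), cites(a,f)
round 2: derive flow(b,e) via R2 from flow(b,f), cites(f,e)
round 2: derive flow(c,a) via R2 from flow(c,d), cites(d,a)
round 2: derive flow(c,e) via R2 from flow(c,d), cites(d,e)
round 2: derive flow(c,g) via R2 from flow(c,d), cites(d,g)
round 2: derive flow(c,h) via R2 from flow(c,b), cites(b,h)
round 2: derive flow(d,c) via R2 from flow(d,e), cites(e,c)
round 2: derive flow(d,d) via R2 from flow(d,e), cites(e,d)
round 2: derive flow(d,h) via R2 from flow(d,e), cites(e,h)
round 2: derive flow(e,g) via R2 from flow(e,h), cites(h,g)
round 2: derive flow(f,g) via R2 from flow(f,h), cites(h,g)
round 2: derive flow(h,e) via R2 from flow(h,f), cites(f,e)
round 2: derive flow(h,h) via R2 from flow(h,g), cites(g,h)
round 3: derive flow(a,e) via R2 from flow(a,d), cites(d,e)
round 3: derive flow(b,c) via R2 from flow(b,e), cites(e,c)
round 3: derive flow(b,d) via R2 from flow(b,e), cites(e,d)
round 3: derive flow(b,h) via R2 from flow(b,e), cites(e,h)
round 3: derive flow(c,c) via R2 from flow(c,a), cites(a,c)
round 3: derive flow(c,f) via R2 from flow(c,a), cites(a,f)
round 3: derive flow(d,a) via R2 from flow(d,d), cites(d,a)
round 3: derive flow(h,c) via R2 from flow(h,e), cites(e,c)
round 3: derive flow(h,d) via R2 from flow(h,e), cites(e,d)
round 4: derive flow(b,a) via R2 from flow(b,d), cites(d,a)
round 4: derive flow(b,g) via R2 from flow(b,d), cites(d,g)
round 4: derive flow(h,a) via R2 from flow(h,d), cites(d,a)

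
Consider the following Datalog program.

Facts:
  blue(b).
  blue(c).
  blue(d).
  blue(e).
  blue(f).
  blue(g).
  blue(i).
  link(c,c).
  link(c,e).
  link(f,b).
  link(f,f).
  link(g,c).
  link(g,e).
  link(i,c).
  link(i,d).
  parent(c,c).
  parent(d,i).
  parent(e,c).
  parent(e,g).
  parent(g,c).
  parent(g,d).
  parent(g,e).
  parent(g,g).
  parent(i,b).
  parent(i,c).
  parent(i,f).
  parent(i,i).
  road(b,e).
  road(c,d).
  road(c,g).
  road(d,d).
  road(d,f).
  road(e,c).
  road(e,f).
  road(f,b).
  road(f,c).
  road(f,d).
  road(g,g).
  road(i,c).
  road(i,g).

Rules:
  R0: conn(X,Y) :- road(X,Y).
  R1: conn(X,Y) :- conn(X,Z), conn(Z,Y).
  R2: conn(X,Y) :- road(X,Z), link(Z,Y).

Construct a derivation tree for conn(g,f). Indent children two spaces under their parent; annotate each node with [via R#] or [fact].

conn(g,f)  [via R1]
  conn(g,e)  [via R2]
    road(g,g)  [fact]
    link(g,e)  [fact]
  conn(e,f)  [via R0]
    road(e,f)  [fact]

round 1: derive conn(b,e) via R0 from road(b,e)
round 1: derive conn(c,d) via R0 from road(c,d)
round 1: derive conn(c,g) via R0 from road(c,g)
round 1: derive conn(d,d) via R0 from road(d,d)
round 1: derive conn(d,f) via R0 from road(d,f)
round 1: derive conn(e,c) via R0 from road(e,c)
round 1: derive conn(e,f) via R0 from road(e,f)
round 1: derive conn(f,b) via R0 from road(f,b)
round 1: derive conn(f,c) via R0 from road(f,c)
round 1: derive conn(f,d) via R0 from road(f,d)
round 1: derive conn(g,g) via R0 from road(g,g)
round 1: derive conn(i,c) via R0 from road(i,c)
round 1: derive conn(i,g) via R0 from road(i,g)
round 1: derive conn(c,c) via R2 from road(c,g), link(g,c)
round 1: derive conn(c,e) via R2 from road(c,g), link(g,e)
round 1: derive conn(d,b) via R2 from road(d,f), link(f,b)
round 1: derive conn(e,b) via R2 from road(e,f), link(f,b)
round 1: derive conn(e,e) via R2 from road(e,c), link(c,e)
round 1: derive conn(f,e) via R2 from road(f,c), link(c,e)
round 1: derive conn(g,c) via R2 from road(g,g), link(g,c)
round 1: derive conn(g,e) via R2 from road(g,g), link(g,e)
round 1: derive conn(i,e) via R2 from road(i,c), link(c,e)
round 2: derive conn(b,b) via R1 from conn(b,e), conn(e,b)
round 2: derive conn(b,c) via R1 from conn(b,e), conn(e,c)
round 2: derive conn(b,f) via R1 from conn(b,e), conn(e,f)
round 2: derive conn(c,b) via R1 from conn(c,d), conn(d,b)
round 2: derive conn(c,f) via R1 from conn(c,d), conn(d,f)
round 2: derive conn(d,c) via R1 from conn(d,f), conn(f,c)
round 2: derive conn(d,e) via R1 from conn(d,b), conn(b,e)
round 2: derive conn(e,d) via R1 from conn(e,c), conn(c,d)
round 2: derive conn(e,g) via R1 from conn(e,c), conn(c,g)
round 2: derive conn(f,f) via R1 from conn(f,d), conn(d,f)
round 2: derive conn(f,g) via R1 from conn(f,c), conn(c,g)
round 2: derive conn(g,b) via R1 from conn(g,e), conn(e,b)
round 2: derive conn(g,d) via R1 from conn(g,c), conn(c,d)
round 2: derive conn(g,f) via R1 from conn(g,e), conn(e,f)
round 2: derive conn(i,b) via R1 from conn(i,e), conn(e,b)
round 2: derive conn(i,d) via R1 from conn(i,c), conn(c,d)
round 2: derive conn(i,f) via R1 from conn(i,e), conn(e,f)
round 3: derive conn(b,d) via R1 from conn(b,c), conn(c,d)
round 3: derive conn(b,g) via R1 from conn(b,c), conn(c,g)
round 3: derive conn(d,g) via R1 from conn(d,c), conn(c,g)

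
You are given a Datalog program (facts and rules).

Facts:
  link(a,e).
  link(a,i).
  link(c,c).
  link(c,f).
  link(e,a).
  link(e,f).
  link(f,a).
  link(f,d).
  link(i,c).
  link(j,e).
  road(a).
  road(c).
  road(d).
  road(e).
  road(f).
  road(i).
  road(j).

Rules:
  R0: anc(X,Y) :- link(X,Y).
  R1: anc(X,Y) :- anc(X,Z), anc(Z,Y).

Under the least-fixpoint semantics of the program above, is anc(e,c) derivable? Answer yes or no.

yes

round 1: derive anc(a,e) via R0 from link(a,e)
round 1: derive anc(a,i) via R0 from link(a,i)
round 1: derive anc(c,c) via R0 from link(c,c)
round 1: derive anc(c,f) via R0 from link(c,f)
round 1: derive anc(e,a) via R0 from link(e,a)
round 1: derive anc(e,f) via R0 from link(e,f)
round 1: derive anc(f,a) via R0 from link(f,a)
round 1: derive anc(f,d) via R0 from link(f,d)
round 1: derive anc(i,c) via R0 from link(i,c)
round 1: derive anc(j,e) via R0 from link(j,e)
round 2: derive anc(a,a) via R1 from anc(a,e), anc(e,a)
round 2: derive anc(a,c) via R1 from anc(a,i), anc(i,c)
round 2: derive anc(a,f) via R1 from anc(a,e), anc(e,f)
round 2: derive anc(c,a) via R1 from anc(c,f), anc(f,a)
round 2: derive anc(c,d) via R1 from anc(c,f), anc(f,d)
round 2: derive anc(e,d) via R1 from anc(e,f), anc(f,d)
round 2: derive anc(e,e) via R1 from anc(e,a), anc(a,e)
round 2: derive anc(e,i) via R1 from anc(e,a), anc(a,i)
round 2: derive anc(f,e) via R1 from anc(f,a), anc(a,e)
round 2: derive anc(f,i) via R1 from anc(f,a), anc(a,i)
round 2: derive anc(i,f) via R1 from anc(i,c), anc(c,f)
round 2: derive anc(j,a) via R1 from anc(j,e), anc(e,a)
round 2: derive anc(j,f) via R1 from anc(j,e), anc(e,f)
round 3: derive anc(a,d) via R1 from anc(a,c), anc(c,d)
round 3: derive anc(c,e) via R1 from anc(c,a), anc(a,e)
round 3: derive anc(c,i) via R1 from anc(c,a), anc(a,i)
round 3: derive anc(e,c) via R1 from anc(e,a), anc(a,c)
round 3: derive anc(f,c) via R1 from anc(f,a), anc(a,c)
round 3: derive anc(f,f) via R1 from anc(f,a), anc(a,f)
round 3: derive anc(i,a) via R1 from anc(i,c), anc(c,a)
round 3: derive anc(i,d) via R1 from anc(i,c), anc(c,d)
round 3: derive anc(i,e) via R1 from anc(i,f), anc(f,e)
round 3: derive anc(i,i) via R1 from anc(i,f), anc(f,i)
round 3: derive anc(j,c) via R1 from anc(j,a), anc(a,c)
round 3: derive anc(j,d) via R1 from anc(j,e), anc(e,d)
round 3: derive anc(j,i) via R1 from anc(j,a), anc(a,i)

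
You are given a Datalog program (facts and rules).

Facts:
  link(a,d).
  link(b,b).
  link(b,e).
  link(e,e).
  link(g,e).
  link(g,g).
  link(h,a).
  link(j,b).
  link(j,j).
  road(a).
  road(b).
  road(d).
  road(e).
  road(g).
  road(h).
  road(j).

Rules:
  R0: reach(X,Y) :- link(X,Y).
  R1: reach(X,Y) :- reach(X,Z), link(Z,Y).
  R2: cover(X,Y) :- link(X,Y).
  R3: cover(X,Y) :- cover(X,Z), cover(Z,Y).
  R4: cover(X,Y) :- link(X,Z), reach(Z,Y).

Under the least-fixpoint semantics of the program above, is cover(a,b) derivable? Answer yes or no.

round 1: derive reach(a,d) via R0 from link(a,d)
round 1: derive reach(b,b) via R0 from link(b,b)
round 1: derive reach(b,e) via R0 from link(b,e)
round 1: derive reach(e,e) via R0 from link(e,e)
round 1: derive reach(g,e) via R0 from link(g,e)
round 1: derive reach(g,g) via R0 from link(g,g)
round 1: derive reach(h,a) via R0 from link(h,a)
round 1: derive reach(j,b) via R0 from link(j,b)
round 1: derive reach(j,j) via R0 from link(j,j)
round 1: derive cover(a,d) via R2 from link(a,d)
round 1: derive cover(b,b) via R2 from link(b,b)
round 1: derive cover(b,e) via R2 from link(b,e)
round 1: derive cover(e,e) via R2 from link(e,e)
round 1: derive cover(g,e) via R2 from link(g,e)
round 1: derive cover(g,g) via R2 from link(g,g)
round 1: derive cover(h,a) via R2 from link(h,a)
round 1: derive cover(j,b) via R2 from link(j,b)
round 1: derive cover(j,j) via R2 from link(j,j)
round 2: derive reach(h,d) via R1 from reach(h,a), link(a,d)
round 2: derive reach(j,e) via R1 from reach(j,b), link(b,e)
round 2: derive cover(h,d) via R3 from cover(h,a), cover(a,d)
round 2: derive cover(j,e) via R3 from cover(j,b), cover(b,e)

no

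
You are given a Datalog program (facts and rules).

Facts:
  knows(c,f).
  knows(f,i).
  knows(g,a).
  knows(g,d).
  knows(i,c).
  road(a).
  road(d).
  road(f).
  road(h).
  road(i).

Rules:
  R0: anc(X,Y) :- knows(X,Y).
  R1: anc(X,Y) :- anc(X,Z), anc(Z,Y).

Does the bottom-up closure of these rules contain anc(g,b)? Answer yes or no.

no

round 1: derive anc(c,f) via R0 from knows(c,f)
round 1: derive anc(f,i) via R0 from knows(f,i)
round 1: derive anc(g,a) via R0 from knows(g,a)
round 1: derive anc(g,d) via R0 from knows(g,d)
round 1: derive anc(i,c) via R0 from knows(i,c)
round 2: derive anc(c,i) via R1 from anc(c,f), anc(f,i)
round 2: derive anc(f,c) via R1 from anc(f,i), anc(i,c)
round 2: derive anc(i,f) via R1 from anc(i,c), anc(c,f)
round 3: derive anc(c,c) via R1 from anc(c,f), anc(f,c)
round 3: derive anc(f,f) via R1 from anc(f,c), anc(c,f)
round 3: derive anc(i,i) via R1 from anc(i,c), anc(c,i)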